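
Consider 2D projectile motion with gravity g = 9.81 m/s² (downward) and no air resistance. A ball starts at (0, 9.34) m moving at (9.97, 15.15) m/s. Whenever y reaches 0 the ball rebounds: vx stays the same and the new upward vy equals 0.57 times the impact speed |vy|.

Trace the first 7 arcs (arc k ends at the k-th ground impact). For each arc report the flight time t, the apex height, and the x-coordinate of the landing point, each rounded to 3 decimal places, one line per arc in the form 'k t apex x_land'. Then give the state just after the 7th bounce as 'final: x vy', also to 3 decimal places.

1 3.615 21.038 36.045
2 2.361 6.835 59.584
3 1.346 2.221 73.001
4 0.767 0.722 80.649
5 0.437 0.234 85.008
6 0.249 0.076 87.493
7 0.142 0.025 88.910
final: 88.910 0.397

Arc 1: start y=9.340, vy=15.150 → t=3.615, apex=21.038, x_land=36.045, impact vy=-20.317
  bounce: vy ← 0.57·20.317 = 11.581
Arc 2: start y=0.000, vy=11.581 → t=2.361, apex=6.835, x_land=59.584, impact vy=-11.581
  bounce: vy ← 0.57·11.581 = 6.601
Arc 3: start y=0.000, vy=6.601 → t=1.346, apex=2.221, x_land=73.001, impact vy=-6.601
  bounce: vy ← 0.57·6.601 = 3.763
Arc 4: start y=0.000, vy=3.763 → t=0.767, apex=0.722, x_land=80.649, impact vy=-3.763
  bounce: vy ← 0.57·3.763 = 2.145
Arc 5: start y=0.000, vy=2.145 → t=0.437, apex=0.234, x_land=85.008, impact vy=-2.145
  bounce: vy ← 0.57·2.145 = 1.222
Arc 6: start y=0.000, vy=1.222 → t=0.249, apex=0.076, x_land=87.493, impact vy=-1.222
  bounce: vy ← 0.57·1.222 = 0.697
Arc 7: start y=0.000, vy=0.697 → t=0.142, apex=0.025, x_land=88.910, impact vy=-0.697
  bounce: vy ← 0.57·0.697 = 0.397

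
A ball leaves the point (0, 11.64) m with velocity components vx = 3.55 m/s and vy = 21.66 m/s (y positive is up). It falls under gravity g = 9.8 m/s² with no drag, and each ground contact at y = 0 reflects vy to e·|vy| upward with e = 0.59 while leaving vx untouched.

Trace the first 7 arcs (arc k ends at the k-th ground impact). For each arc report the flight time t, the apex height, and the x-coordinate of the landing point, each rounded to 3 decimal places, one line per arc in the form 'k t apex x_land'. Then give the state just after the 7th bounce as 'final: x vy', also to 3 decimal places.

Arc 1: start y=11.640, vy=21.660 → t=4.905, apex=35.577, x_land=17.412, impact vy=-26.406
  bounce: vy ← 0.59·26.406 = 15.580
Arc 2: start y=0.000, vy=15.580 → t=3.180, apex=12.384, x_land=28.699, impact vy=-15.580
  bounce: vy ← 0.59·15.580 = 9.192
Arc 3: start y=0.000, vy=9.192 → t=1.876, apex=4.311, x_land=35.359, impact vy=-9.192
  bounce: vy ← 0.59·9.192 = 5.423
Arc 4: start y=0.000, vy=5.423 → t=1.107, apex=1.501, x_land=39.288, impact vy=-5.423
  bounce: vy ← 0.59·5.423 = 3.200
Arc 5: start y=0.000, vy=3.200 → t=0.653, apex=0.522, x_land=41.606, impact vy=-3.200
  bounce: vy ← 0.59·3.200 = 1.888
Arc 6: start y=0.000, vy=1.888 → t=0.385, apex=0.182, x_land=42.974, impact vy=-1.888
  bounce: vy ← 0.59·1.888 = 1.114
Arc 7: start y=0.000, vy=1.114 → t=0.227, apex=0.063, x_land=43.781, impact vy=-1.114
  bounce: vy ← 0.59·1.114 = 0.657

1 4.905 35.577 17.412
2 3.180 12.384 28.699
3 1.876 4.311 35.359
4 1.107 1.501 39.288
5 0.653 0.522 41.606
6 0.385 0.182 42.974
7 0.227 0.063 43.781
final: 43.781 0.657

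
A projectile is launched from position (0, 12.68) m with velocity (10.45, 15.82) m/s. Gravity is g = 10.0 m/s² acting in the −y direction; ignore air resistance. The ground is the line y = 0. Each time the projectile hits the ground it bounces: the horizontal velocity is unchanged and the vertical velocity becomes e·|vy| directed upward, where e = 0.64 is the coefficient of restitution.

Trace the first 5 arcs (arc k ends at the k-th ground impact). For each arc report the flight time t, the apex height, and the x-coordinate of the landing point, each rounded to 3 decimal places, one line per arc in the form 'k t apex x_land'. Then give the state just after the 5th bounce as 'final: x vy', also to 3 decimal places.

Arc 1: start y=12.680, vy=15.820 → t=3.827, apex=25.194, x_land=39.989, impact vy=-22.447
  bounce: vy ← 0.64·22.447 = 14.366
Arc 2: start y=0.000, vy=14.366 → t=2.873, apex=10.319, x_land=70.014, impact vy=-14.366
  bounce: vy ← 0.64·14.366 = 9.194
Arc 3: start y=0.000, vy=9.194 → t=1.839, apex=4.227, x_land=89.231, impact vy=-9.194
  bounce: vy ← 0.64·9.194 = 5.884
Arc 4: start y=0.000, vy=5.884 → t=1.177, apex=1.731, x_land=101.529, impact vy=-5.884
  bounce: vy ← 0.64·5.884 = 3.766
Arc 5: start y=0.000, vy=3.766 → t=0.753, apex=0.709, x_land=109.400, impact vy=-3.766
  bounce: vy ← 0.64·3.766 = 2.410

1 3.827 25.194 39.989
2 2.873 10.319 70.014
3 1.839 4.227 89.231
4 1.177 1.731 101.529
5 0.753 0.709 109.400
final: 109.400 2.410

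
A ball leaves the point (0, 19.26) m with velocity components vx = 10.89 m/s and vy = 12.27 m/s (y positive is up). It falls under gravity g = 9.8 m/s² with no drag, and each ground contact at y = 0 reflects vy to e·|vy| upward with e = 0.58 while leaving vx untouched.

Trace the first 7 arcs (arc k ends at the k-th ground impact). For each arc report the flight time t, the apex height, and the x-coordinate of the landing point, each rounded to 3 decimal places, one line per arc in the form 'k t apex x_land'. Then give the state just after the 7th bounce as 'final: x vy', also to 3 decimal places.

Arc 1: start y=19.260, vy=12.270 → t=3.597, apex=26.941, x_land=39.170, impact vy=-22.979
  bounce: vy ← 0.58·22.979 = 13.328
Arc 2: start y=0.000, vy=13.328 → t=2.720, apex=9.063, x_land=68.791, impact vy=-13.328
  bounce: vy ← 0.58·13.328 = 7.730
Arc 3: start y=0.000, vy=7.730 → t=1.578, apex=3.049, x_land=85.971, impact vy=-7.730
  bounce: vy ← 0.58·7.730 = 4.484
Arc 4: start y=0.000, vy=4.484 → t=0.915, apex=1.026, x_land=95.935, impact vy=-4.484
  bounce: vy ← 0.58·4.484 = 2.600
Arc 5: start y=0.000, vy=2.600 → t=0.531, apex=0.345, x_land=101.715, impact vy=-2.600
  bounce: vy ← 0.58·2.600 = 1.508
Arc 6: start y=0.000, vy=1.508 → t=0.308, apex=0.116, x_land=105.067, impact vy=-1.508
  bounce: vy ← 0.58·1.508 = 0.875
Arc 7: start y=0.000, vy=0.875 → t=0.179, apex=0.039, x_land=107.011, impact vy=-0.875
  bounce: vy ← 0.58·0.875 = 0.507

1 3.597 26.941 39.170
2 2.720 9.063 68.791
3 1.578 3.049 85.971
4 0.915 1.026 95.935
5 0.531 0.345 101.715
6 0.308 0.116 105.067
7 0.179 0.039 107.011
final: 107.011 0.507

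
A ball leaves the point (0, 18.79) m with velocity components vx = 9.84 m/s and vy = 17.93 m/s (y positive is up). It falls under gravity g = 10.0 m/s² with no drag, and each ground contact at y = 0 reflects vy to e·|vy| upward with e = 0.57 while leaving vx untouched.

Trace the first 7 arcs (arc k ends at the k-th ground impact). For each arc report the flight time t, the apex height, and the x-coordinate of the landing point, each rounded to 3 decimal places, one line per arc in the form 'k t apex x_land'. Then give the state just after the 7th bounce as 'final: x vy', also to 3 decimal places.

Arc 1: start y=18.790, vy=17.930 → t=4.434, apex=34.864, x_land=43.627, impact vy=-26.406
  bounce: vy ← 0.57·26.406 = 15.052
Arc 2: start y=0.000, vy=15.052 → t=3.010, apex=11.327, x_land=73.248, impact vy=-15.052
  bounce: vy ← 0.57·15.052 = 8.579
Arc 3: start y=0.000, vy=8.579 → t=1.716, apex=3.680, x_land=90.132, impact vy=-8.579
  bounce: vy ← 0.57·8.579 = 4.890
Arc 4: start y=0.000, vy=4.890 → t=0.978, apex=1.196, x_land=99.756, impact vy=-4.890
  bounce: vy ← 0.57·4.890 = 2.787
Arc 5: start y=0.000, vy=2.787 → t=0.557, apex=0.388, x_land=105.242, impact vy=-2.787
  bounce: vy ← 0.57·2.787 = 1.589
Arc 6: start y=0.000, vy=1.589 → t=0.318, apex=0.126, x_land=108.369, impact vy=-1.589
  bounce: vy ← 0.57·1.589 = 0.906
Arc 7: start y=0.000, vy=0.906 → t=0.181, apex=0.041, x_land=110.151, impact vy=-0.906
  bounce: vy ← 0.57·0.906 = 0.516

1 4.434 34.864 43.627
2 3.010 11.327 73.248
3 1.716 3.680 90.132
4 0.978 1.196 99.756
5 0.557 0.388 105.242
6 0.318 0.126 108.369
7 0.181 0.041 110.151
final: 110.151 0.516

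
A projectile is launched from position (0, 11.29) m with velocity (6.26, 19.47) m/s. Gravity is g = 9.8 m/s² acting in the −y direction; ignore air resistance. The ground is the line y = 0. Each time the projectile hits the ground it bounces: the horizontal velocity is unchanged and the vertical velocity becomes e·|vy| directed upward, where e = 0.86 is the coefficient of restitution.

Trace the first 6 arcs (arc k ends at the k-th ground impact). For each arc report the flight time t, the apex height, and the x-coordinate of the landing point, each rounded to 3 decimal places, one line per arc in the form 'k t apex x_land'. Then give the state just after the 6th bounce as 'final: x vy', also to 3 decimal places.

1 4.487 30.631 28.088
2 4.300 22.655 55.009
3 3.698 16.755 78.161
4 3.181 12.392 98.071
5 2.735 9.165 115.194
6 2.352 6.779 129.920
final: 129.920 9.913

Arc 1: start y=11.290, vy=19.470 → t=4.487, apex=30.631, x_land=28.088, impact vy=-24.502
  bounce: vy ← 0.86·24.502 = 21.072
Arc 2: start y=0.000, vy=21.072 → t=4.300, apex=22.655, x_land=55.009, impact vy=-21.072
  bounce: vy ← 0.86·21.072 = 18.122
Arc 3: start y=0.000, vy=18.122 → t=3.698, apex=16.755, x_land=78.161, impact vy=-18.122
  bounce: vy ← 0.86·18.122 = 15.585
Arc 4: start y=0.000, vy=15.585 → t=3.181, apex=12.392, x_land=98.071, impact vy=-15.585
  bounce: vy ← 0.86·15.585 = 13.403
Arc 5: start y=0.000, vy=13.403 → t=2.735, apex=9.165, x_land=115.194, impact vy=-13.403
  bounce: vy ← 0.86·13.403 = 11.527
Arc 6: start y=0.000, vy=11.527 → t=2.352, apex=6.779, x_land=129.920, impact vy=-11.527
  bounce: vy ← 0.86·11.527 = 9.913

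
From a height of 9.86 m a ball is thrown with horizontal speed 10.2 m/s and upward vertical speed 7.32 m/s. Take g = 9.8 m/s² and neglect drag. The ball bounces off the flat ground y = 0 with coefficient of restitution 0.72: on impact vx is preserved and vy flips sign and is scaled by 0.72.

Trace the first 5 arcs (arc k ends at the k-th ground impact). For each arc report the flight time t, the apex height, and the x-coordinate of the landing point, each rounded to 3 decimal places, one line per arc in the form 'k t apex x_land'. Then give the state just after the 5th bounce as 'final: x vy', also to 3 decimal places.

Arc 1: start y=9.860, vy=7.320 → t=2.350, apex=12.594, x_land=23.971, impact vy=-15.711
  bounce: vy ← 0.72·15.711 = 11.312
Arc 2: start y=0.000, vy=11.312 → t=2.309, apex=6.529, x_land=47.519, impact vy=-11.312
  bounce: vy ← 0.72·11.312 = 8.145
Arc 3: start y=0.000, vy=8.145 → t=1.662, apex=3.384, x_land=64.473, impact vy=-8.145
  bounce: vy ← 0.72·8.145 = 5.864
Arc 4: start y=0.000, vy=5.864 → t=1.197, apex=1.754, x_land=76.680, impact vy=-5.864
  bounce: vy ← 0.72·5.864 = 4.222
Arc 5: start y=0.000, vy=4.222 → t=0.862, apex=0.910, x_land=85.469, impact vy=-4.222
  bounce: vy ← 0.72·4.222 = 3.040

1 2.350 12.594 23.971
2 2.309 6.529 47.519
3 1.662 3.384 64.473
4 1.197 1.754 76.680
5 0.862 0.910 85.469
final: 85.469 3.040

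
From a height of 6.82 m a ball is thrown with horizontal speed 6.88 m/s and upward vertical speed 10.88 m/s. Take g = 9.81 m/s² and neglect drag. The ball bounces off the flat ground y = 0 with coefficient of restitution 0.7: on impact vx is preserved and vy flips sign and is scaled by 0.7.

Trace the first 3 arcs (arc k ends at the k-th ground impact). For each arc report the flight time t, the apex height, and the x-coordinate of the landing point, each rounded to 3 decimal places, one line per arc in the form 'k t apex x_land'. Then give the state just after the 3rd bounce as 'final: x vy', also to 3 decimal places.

Arc 1: start y=6.820, vy=10.880 → t=2.728, apex=12.853, x_land=18.768, impact vy=-15.880
  bounce: vy ← 0.7·15.880 = 11.116
Arc 2: start y=0.000, vy=11.116 → t=2.266, apex=6.298, x_land=34.360, impact vy=-11.116
  bounce: vy ← 0.7·11.116 = 7.781
Arc 3: start y=0.000, vy=7.781 → t=1.586, apex=3.086, x_land=45.274, impact vy=-7.781
  bounce: vy ← 0.7·7.781 = 5.447

1 2.728 12.853 18.768
2 2.266 6.298 34.360
3 1.586 3.086 45.274
final: 45.274 5.447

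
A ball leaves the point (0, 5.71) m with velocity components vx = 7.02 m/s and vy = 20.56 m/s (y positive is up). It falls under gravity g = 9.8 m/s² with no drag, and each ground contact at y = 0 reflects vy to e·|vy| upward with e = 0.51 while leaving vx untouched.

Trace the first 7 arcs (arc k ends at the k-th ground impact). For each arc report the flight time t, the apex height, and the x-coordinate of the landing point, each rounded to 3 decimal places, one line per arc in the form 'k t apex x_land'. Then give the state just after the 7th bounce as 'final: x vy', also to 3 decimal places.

Arc 1: start y=5.710, vy=20.560 → t=4.457, apex=27.277, x_land=31.291, impact vy=-23.122
  bounce: vy ← 0.51·23.122 = 11.792
Arc 2: start y=0.000, vy=11.792 → t=2.407, apex=7.095, x_land=48.185, impact vy=-11.792
  bounce: vy ← 0.51·11.792 = 6.014
Arc 3: start y=0.000, vy=6.014 → t=1.227, apex=1.845, x_land=56.801, impact vy=-6.014
  bounce: vy ← 0.51·6.014 = 3.067
Arc 4: start y=0.000, vy=3.067 → t=0.626, apex=0.480, x_land=61.195, impact vy=-3.067
  bounce: vy ← 0.51·3.067 = 1.564
Arc 5: start y=0.000, vy=1.564 → t=0.319, apex=0.125, x_land=63.436, impact vy=-1.564
  bounce: vy ← 0.51·1.564 = 0.798
Arc 6: start y=0.000, vy=0.798 → t=0.163, apex=0.032, x_land=64.579, impact vy=-0.798
  bounce: vy ← 0.51·0.798 = 0.407
Arc 7: start y=0.000, vy=0.407 → t=0.083, apex=0.008, x_land=65.162, impact vy=-0.407
  bounce: vy ← 0.51·0.407 = 0.207

1 4.457 27.277 31.291
2 2.407 7.095 48.185
3 1.227 1.845 56.801
4 0.626 0.480 61.195
5 0.319 0.125 63.436
6 0.163 0.032 64.579
7 0.083 0.008 65.162
final: 65.162 0.207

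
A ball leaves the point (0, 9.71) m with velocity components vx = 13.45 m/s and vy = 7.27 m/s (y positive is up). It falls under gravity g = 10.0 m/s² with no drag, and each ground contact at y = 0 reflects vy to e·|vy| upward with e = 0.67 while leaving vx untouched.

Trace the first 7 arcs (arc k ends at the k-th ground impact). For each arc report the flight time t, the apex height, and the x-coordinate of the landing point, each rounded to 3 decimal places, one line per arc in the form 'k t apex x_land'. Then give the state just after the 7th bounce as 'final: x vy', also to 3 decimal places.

1 2.299 12.353 30.919
2 2.106 5.545 59.247
3 1.411 2.489 78.227
4 0.945 1.117 90.944
5 0.633 0.502 99.464
6 0.424 0.225 105.172
7 0.284 0.101 108.997
final: 108.997 0.953

Arc 1: start y=9.710, vy=7.270 → t=2.299, apex=12.353, x_land=30.919, impact vy=-15.718
  bounce: vy ← 0.67·15.718 = 10.531
Arc 2: start y=0.000, vy=10.531 → t=2.106, apex=5.545, x_land=59.247, impact vy=-10.531
  bounce: vy ← 0.67·10.531 = 7.056
Arc 3: start y=0.000, vy=7.056 → t=1.411, apex=2.489, x_land=78.227, impact vy=-7.056
  bounce: vy ← 0.67·7.056 = 4.727
Arc 4: start y=0.000, vy=4.727 → t=0.945, apex=1.117, x_land=90.944, impact vy=-4.727
  bounce: vy ← 0.67·4.727 = 3.167
Arc 5: start y=0.000, vy=3.167 → t=0.633, apex=0.502, x_land=99.464, impact vy=-3.167
  bounce: vy ← 0.67·3.167 = 2.122
Arc 6: start y=0.000, vy=2.122 → t=0.424, apex=0.225, x_land=105.172, impact vy=-2.122
  bounce: vy ← 0.67·2.122 = 1.422
Arc 7: start y=0.000, vy=1.422 → t=0.284, apex=0.101, x_land=108.997, impact vy=-1.422
  bounce: vy ← 0.67·1.422 = 0.953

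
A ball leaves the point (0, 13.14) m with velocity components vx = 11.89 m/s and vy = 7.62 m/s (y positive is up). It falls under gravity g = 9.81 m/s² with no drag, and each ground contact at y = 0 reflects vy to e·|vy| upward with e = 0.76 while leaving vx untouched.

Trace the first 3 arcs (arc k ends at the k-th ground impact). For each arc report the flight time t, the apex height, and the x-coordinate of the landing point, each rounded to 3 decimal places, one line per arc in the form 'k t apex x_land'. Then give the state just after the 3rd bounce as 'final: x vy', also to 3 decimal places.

Arc 1: start y=13.140, vy=7.620 → t=2.588, apex=16.099, x_land=30.777, impact vy=-17.773
  bounce: vy ← 0.76·17.773 = 13.507
Arc 2: start y=0.000, vy=13.507 → t=2.754, apex=9.299, x_land=63.519, impact vy=-13.507
  bounce: vy ← 0.76·13.507 = 10.266
Arc 3: start y=0.000, vy=10.266 → t=2.093, apex=5.371, x_land=88.404, impact vy=-10.266
  bounce: vy ← 0.76·10.266 = 7.802

1 2.588 16.099 30.777
2 2.754 9.299 63.519
3 2.093 5.371 88.404
final: 88.404 7.802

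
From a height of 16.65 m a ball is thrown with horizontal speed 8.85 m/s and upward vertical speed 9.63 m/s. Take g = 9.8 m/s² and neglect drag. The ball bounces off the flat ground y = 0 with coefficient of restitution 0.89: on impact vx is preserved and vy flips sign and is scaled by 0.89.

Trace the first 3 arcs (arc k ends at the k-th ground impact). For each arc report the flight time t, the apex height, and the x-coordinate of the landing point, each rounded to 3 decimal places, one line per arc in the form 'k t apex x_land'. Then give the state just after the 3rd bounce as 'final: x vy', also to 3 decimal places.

1 3.072 21.381 27.183
2 3.718 16.936 60.090
3 3.309 13.415 89.377
final: 89.377 14.432

Arc 1: start y=16.650, vy=9.630 → t=3.072, apex=21.381, x_land=27.183, impact vy=-20.471
  bounce: vy ← 0.89·20.471 = 18.220
Arc 2: start y=0.000, vy=18.220 → t=3.718, apex=16.936, x_land=60.090, impact vy=-18.220
  bounce: vy ← 0.89·18.220 = 16.215
Arc 3: start y=0.000, vy=16.215 → t=3.309, apex=13.415, x_land=89.377, impact vy=-16.215
  bounce: vy ← 0.89·16.215 = 14.432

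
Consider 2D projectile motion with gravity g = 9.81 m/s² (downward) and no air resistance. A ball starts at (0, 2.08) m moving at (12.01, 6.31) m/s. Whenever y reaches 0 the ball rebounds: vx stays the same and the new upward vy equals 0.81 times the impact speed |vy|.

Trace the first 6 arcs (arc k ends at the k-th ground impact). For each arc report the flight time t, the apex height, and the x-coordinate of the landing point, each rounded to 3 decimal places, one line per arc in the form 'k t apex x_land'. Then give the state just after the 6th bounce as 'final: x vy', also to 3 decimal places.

1 1.559 4.109 18.718
2 1.483 2.696 36.526
3 1.201 1.769 50.951
4 0.973 1.161 62.635
5 0.788 0.761 72.099
6 0.638 0.500 79.765
final: 79.765 2.536

Arc 1: start y=2.080, vy=6.310 → t=1.559, apex=4.109, x_land=18.718, impact vy=-8.979
  bounce: vy ← 0.81·8.979 = 7.273
Arc 2: start y=0.000, vy=7.273 → t=1.483, apex=2.696, x_land=36.526, impact vy=-7.273
  bounce: vy ← 0.81·7.273 = 5.891
Arc 3: start y=0.000, vy=5.891 → t=1.201, apex=1.769, x_land=50.951, impact vy=-5.891
  bounce: vy ← 0.81·5.891 = 4.772
Arc 4: start y=0.000, vy=4.772 → t=0.973, apex=1.161, x_land=62.635, impact vy=-4.772
  bounce: vy ← 0.81·4.772 = 3.865
Arc 5: start y=0.000, vy=3.865 → t=0.788, apex=0.761, x_land=72.099, impact vy=-3.865
  bounce: vy ← 0.81·3.865 = 3.131
Arc 6: start y=0.000, vy=3.131 → t=0.638, apex=0.500, x_land=79.765, impact vy=-3.131
  bounce: vy ← 0.81·3.131 = 2.536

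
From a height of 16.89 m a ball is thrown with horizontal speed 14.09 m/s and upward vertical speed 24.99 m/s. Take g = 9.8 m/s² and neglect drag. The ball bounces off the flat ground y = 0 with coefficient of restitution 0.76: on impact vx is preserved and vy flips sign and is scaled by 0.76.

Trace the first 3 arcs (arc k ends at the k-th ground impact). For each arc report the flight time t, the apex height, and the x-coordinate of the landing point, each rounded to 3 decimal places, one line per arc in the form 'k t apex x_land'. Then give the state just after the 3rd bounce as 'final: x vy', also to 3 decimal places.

Arc 1: start y=16.890, vy=24.990 → t=5.704, apex=48.752, x_land=80.373, impact vy=-30.912
  bounce: vy ← 0.76·30.912 = 23.493
Arc 2: start y=0.000, vy=23.493 → t=4.794, apex=28.159, x_land=147.928, impact vy=-23.493
  bounce: vy ← 0.76·23.493 = 17.855
Arc 3: start y=0.000, vy=17.855 → t=3.644, apex=16.265, x_land=199.269, impact vy=-17.855
  bounce: vy ← 0.76·17.855 = 13.570

1 5.704 48.752 80.373
2 4.794 28.159 147.928
3 3.644 16.265 199.269
final: 199.269 13.570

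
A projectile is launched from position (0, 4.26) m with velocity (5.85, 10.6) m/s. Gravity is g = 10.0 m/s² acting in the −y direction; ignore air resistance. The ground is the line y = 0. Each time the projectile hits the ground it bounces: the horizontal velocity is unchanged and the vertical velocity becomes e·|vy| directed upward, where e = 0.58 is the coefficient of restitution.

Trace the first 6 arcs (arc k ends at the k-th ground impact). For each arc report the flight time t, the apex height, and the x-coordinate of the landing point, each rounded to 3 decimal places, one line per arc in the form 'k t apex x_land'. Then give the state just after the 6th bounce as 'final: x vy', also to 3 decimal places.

1 2.466 9.878 14.424
2 1.630 3.323 23.962
3 0.946 1.118 29.494
4 0.548 0.376 32.702
5 0.318 0.127 34.563
6 0.185 0.043 35.643
final: 35.643 0.535

Arc 1: start y=4.260, vy=10.600 → t=2.466, apex=9.878, x_land=14.424, impact vy=-14.056
  bounce: vy ← 0.58·14.056 = 8.152
Arc 2: start y=0.000, vy=8.152 → t=1.630, apex=3.323, x_land=23.962, impact vy=-8.152
  bounce: vy ← 0.58·8.152 = 4.728
Arc 3: start y=0.000, vy=4.728 → t=0.946, apex=1.118, x_land=29.494, impact vy=-4.728
  bounce: vy ← 0.58·4.728 = 2.742
Arc 4: start y=0.000, vy=2.742 → t=0.548, apex=0.376, x_land=32.702, impact vy=-2.742
  bounce: vy ← 0.58·2.742 = 1.591
Arc 5: start y=0.000, vy=1.591 → t=0.318, apex=0.127, x_land=34.563, impact vy=-1.591
  bounce: vy ← 0.58·1.591 = 0.923
Arc 6: start y=0.000, vy=0.923 → t=0.185, apex=0.043, x_land=35.643, impact vy=-0.923
  bounce: vy ← 0.58·0.923 = 0.535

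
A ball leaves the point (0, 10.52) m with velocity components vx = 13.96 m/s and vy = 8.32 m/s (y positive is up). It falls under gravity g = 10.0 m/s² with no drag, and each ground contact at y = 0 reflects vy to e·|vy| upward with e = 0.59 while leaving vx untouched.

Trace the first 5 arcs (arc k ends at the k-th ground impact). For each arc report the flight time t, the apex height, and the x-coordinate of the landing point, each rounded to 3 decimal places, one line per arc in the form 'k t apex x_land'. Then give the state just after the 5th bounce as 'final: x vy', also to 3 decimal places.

Arc 1: start y=10.520, vy=8.320 → t=2.504, apex=13.981, x_land=34.959, impact vy=-16.722
  bounce: vy ← 0.59·16.722 = 9.866
Arc 2: start y=0.000, vy=9.866 → t=1.973, apex=4.867, x_land=62.504, impact vy=-9.866
  bounce: vy ← 0.59·9.866 = 5.821
Arc 3: start y=0.000, vy=5.821 → t=1.164, apex=1.694, x_land=78.756, impact vy=-5.821
  bounce: vy ← 0.59·5.821 = 3.434
Arc 4: start y=0.000, vy=3.434 → t=0.687, apex=0.590, x_land=88.345, impact vy=-3.434
  bounce: vy ← 0.59·3.434 = 2.026
Arc 5: start y=0.000, vy=2.026 → t=0.405, apex=0.205, x_land=94.002, impact vy=-2.026
  bounce: vy ← 0.59·2.026 = 1.195

1 2.504 13.981 34.959
2 1.973 4.867 62.504
3 1.164 1.694 78.756
4 0.687 0.590 88.345
5 0.405 0.205 94.002
final: 94.002 1.195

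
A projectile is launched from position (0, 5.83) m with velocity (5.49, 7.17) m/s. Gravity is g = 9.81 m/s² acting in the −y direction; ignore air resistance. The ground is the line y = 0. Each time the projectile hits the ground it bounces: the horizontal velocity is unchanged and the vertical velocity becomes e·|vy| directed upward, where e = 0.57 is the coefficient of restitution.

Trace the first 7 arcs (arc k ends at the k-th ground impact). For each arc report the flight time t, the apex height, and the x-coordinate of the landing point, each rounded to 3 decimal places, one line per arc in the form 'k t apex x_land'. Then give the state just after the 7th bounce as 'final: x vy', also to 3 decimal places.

1 2.043 8.450 11.218
2 1.496 2.745 19.433
3 0.853 0.892 24.116
4 0.486 0.290 26.784
5 0.277 0.094 28.306
6 0.158 0.031 29.173
7 0.090 0.010 29.667
final: 29.667 0.252

Arc 1: start y=5.830, vy=7.170 → t=2.043, apex=8.450, x_land=11.218, impact vy=-12.876
  bounce: vy ← 0.57·12.876 = 7.339
Arc 2: start y=0.000, vy=7.339 → t=1.496, apex=2.745, x_land=19.433, impact vy=-7.339
  bounce: vy ← 0.57·7.339 = 4.183
Arc 3: start y=0.000, vy=4.183 → t=0.853, apex=0.892, x_land=24.116, impact vy=-4.183
  bounce: vy ← 0.57·4.183 = 2.385
Arc 4: start y=0.000, vy=2.385 → t=0.486, apex=0.290, x_land=26.784, impact vy=-2.385
  bounce: vy ← 0.57·2.385 = 1.359
Arc 5: start y=0.000, vy=1.359 → t=0.277, apex=0.094, x_land=28.306, impact vy=-1.359
  bounce: vy ← 0.57·1.359 = 0.775
Arc 6: start y=0.000, vy=0.775 → t=0.158, apex=0.031, x_land=29.173, impact vy=-0.775
  bounce: vy ← 0.57·0.775 = 0.442
Arc 7: start y=0.000, vy=0.442 → t=0.090, apex=0.010, x_land=29.667, impact vy=-0.442
  bounce: vy ← 0.57·0.442 = 0.252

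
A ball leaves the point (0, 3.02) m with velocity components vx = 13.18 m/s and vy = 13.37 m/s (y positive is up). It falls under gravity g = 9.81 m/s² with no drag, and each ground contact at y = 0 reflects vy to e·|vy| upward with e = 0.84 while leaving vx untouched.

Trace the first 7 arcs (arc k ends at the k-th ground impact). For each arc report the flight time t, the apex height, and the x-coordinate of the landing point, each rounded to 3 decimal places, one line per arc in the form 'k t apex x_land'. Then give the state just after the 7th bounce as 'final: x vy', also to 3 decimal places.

1 2.936 12.131 38.690
2 2.642 8.560 73.512
3 2.219 6.040 102.763
4 1.864 4.262 127.333
5 1.566 3.007 147.972
6 1.315 2.122 165.309
7 1.105 1.497 179.872
final: 179.872 4.553

Arc 1: start y=3.020, vy=13.370 → t=2.936, apex=12.131, x_land=38.690, impact vy=-15.428
  bounce: vy ← 0.84·15.428 = 12.959
Arc 2: start y=0.000, vy=12.959 → t=2.642, apex=8.560, x_land=73.512, impact vy=-12.959
  bounce: vy ← 0.84·12.959 = 10.886
Arc 3: start y=0.000, vy=10.886 → t=2.219, apex=6.040, x_land=102.763, impact vy=-10.886
  bounce: vy ← 0.84·10.886 = 9.144
Arc 4: start y=0.000, vy=9.144 → t=1.864, apex=4.262, x_land=127.333, impact vy=-9.144
  bounce: vy ← 0.84·9.144 = 7.681
Arc 5: start y=0.000, vy=7.681 → t=1.566, apex=3.007, x_land=147.972, impact vy=-7.681
  bounce: vy ← 0.84·7.681 = 6.452
Arc 6: start y=0.000, vy=6.452 → t=1.315, apex=2.122, x_land=165.309, impact vy=-6.452
  bounce: vy ← 0.84·6.452 = 5.420
Arc 7: start y=0.000, vy=5.420 → t=1.105, apex=1.497, x_land=179.872, impact vy=-5.420
  bounce: vy ← 0.84·5.420 = 4.553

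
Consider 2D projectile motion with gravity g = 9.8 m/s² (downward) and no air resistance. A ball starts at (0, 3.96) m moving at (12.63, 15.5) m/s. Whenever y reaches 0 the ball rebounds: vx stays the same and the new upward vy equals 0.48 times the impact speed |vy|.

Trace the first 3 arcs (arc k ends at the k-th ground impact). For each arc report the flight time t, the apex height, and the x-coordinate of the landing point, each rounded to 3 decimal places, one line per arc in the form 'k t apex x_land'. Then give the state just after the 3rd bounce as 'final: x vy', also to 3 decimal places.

1 3.401 16.218 42.953
2 1.746 3.737 65.012
3 0.838 0.861 75.600
final: 75.600 1.972

Arc 1: start y=3.960, vy=15.500 → t=3.401, apex=16.218, x_land=42.953, impact vy=-17.829
  bounce: vy ← 0.48·17.829 = 8.558
Arc 2: start y=0.000, vy=8.558 → t=1.746, apex=3.737, x_land=65.012, impact vy=-8.558
  bounce: vy ← 0.48·8.558 = 4.108
Arc 3: start y=0.000, vy=4.108 → t=0.838, apex=0.861, x_land=75.600, impact vy=-4.108
  bounce: vy ← 0.48·4.108 = 1.972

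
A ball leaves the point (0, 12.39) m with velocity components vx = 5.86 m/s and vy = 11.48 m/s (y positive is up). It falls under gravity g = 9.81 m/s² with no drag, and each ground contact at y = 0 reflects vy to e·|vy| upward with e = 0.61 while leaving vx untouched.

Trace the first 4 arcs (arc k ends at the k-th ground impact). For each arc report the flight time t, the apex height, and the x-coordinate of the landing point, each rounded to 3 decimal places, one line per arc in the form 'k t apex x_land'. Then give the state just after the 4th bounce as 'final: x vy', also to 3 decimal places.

1 3.144 19.107 18.423
2 2.408 7.110 32.534
3 1.469 2.646 41.141
4 0.896 0.984 46.391
final: 46.391 2.681

Arc 1: start y=12.390, vy=11.480 → t=3.144, apex=19.107, x_land=18.423, impact vy=-19.362
  bounce: vy ← 0.61·19.362 = 11.811
Arc 2: start y=0.000, vy=11.811 → t=2.408, apex=7.110, x_land=32.534, impact vy=-11.811
  bounce: vy ← 0.61·11.811 = 7.205
Arc 3: start y=0.000, vy=7.205 → t=1.469, apex=2.646, x_land=41.141, impact vy=-7.205
  bounce: vy ← 0.61·7.205 = 4.395
Arc 4: start y=0.000, vy=4.395 → t=0.896, apex=0.984, x_land=46.391, impact vy=-4.395
  bounce: vy ← 0.61·4.395 = 2.681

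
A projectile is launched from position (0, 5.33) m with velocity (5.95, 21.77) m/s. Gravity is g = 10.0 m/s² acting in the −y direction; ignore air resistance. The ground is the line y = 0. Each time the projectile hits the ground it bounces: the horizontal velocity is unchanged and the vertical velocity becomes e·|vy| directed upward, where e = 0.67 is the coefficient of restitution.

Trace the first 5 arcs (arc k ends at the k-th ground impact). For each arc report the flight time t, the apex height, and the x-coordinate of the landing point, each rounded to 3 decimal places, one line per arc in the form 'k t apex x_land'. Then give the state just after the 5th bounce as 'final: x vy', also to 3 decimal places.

1 4.586 29.027 27.289
2 3.229 13.030 46.500
3 2.163 5.849 59.371
4 1.449 2.626 67.994
5 0.971 1.179 73.772
final: 73.772 3.253

Arc 1: start y=5.330, vy=21.770 → t=4.586, apex=29.027, x_land=27.289, impact vy=-24.094
  bounce: vy ← 0.67·24.094 = 16.143
Arc 2: start y=0.000, vy=16.143 → t=3.229, apex=13.030, x_land=46.500, impact vy=-16.143
  bounce: vy ← 0.67·16.143 = 10.816
Arc 3: start y=0.000, vy=10.816 → t=2.163, apex=5.849, x_land=59.371, impact vy=-10.816
  bounce: vy ← 0.67·10.816 = 7.247
Arc 4: start y=0.000, vy=7.247 → t=1.449, apex=2.626, x_land=67.994, impact vy=-7.247
  bounce: vy ← 0.67·7.247 = 4.855
Arc 5: start y=0.000, vy=4.855 → t=0.971, apex=1.179, x_land=73.772, impact vy=-4.855
  bounce: vy ← 0.67·4.855 = 3.253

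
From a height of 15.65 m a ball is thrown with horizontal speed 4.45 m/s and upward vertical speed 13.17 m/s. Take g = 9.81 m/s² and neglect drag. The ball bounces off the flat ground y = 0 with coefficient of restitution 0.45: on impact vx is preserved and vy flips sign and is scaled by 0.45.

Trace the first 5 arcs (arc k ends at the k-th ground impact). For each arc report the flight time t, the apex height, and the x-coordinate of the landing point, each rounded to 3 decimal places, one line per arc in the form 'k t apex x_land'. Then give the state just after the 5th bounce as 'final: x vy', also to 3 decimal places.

1 3.577 24.490 15.918
2 2.011 4.959 24.867
3 0.905 1.004 28.894
4 0.407 0.203 30.706
5 0.183 0.041 31.522
final: 31.522 0.404

Arc 1: start y=15.650, vy=13.170 → t=3.577, apex=24.490, x_land=15.918, impact vy=-21.920
  bounce: vy ← 0.45·21.920 = 9.864
Arc 2: start y=0.000, vy=9.864 → t=2.011, apex=4.959, x_land=24.867, impact vy=-9.864
  bounce: vy ← 0.45·9.864 = 4.439
Arc 3: start y=0.000, vy=4.439 → t=0.905, apex=1.004, x_land=28.894, impact vy=-4.439
  bounce: vy ← 0.45·4.439 = 1.997
Arc 4: start y=0.000, vy=1.997 → t=0.407, apex=0.203, x_land=30.706, impact vy=-1.997
  bounce: vy ← 0.45·1.997 = 0.899
Arc 5: start y=0.000, vy=0.899 → t=0.183, apex=0.041, x_land=31.522, impact vy=-0.899
  bounce: vy ← 0.45·0.899 = 0.404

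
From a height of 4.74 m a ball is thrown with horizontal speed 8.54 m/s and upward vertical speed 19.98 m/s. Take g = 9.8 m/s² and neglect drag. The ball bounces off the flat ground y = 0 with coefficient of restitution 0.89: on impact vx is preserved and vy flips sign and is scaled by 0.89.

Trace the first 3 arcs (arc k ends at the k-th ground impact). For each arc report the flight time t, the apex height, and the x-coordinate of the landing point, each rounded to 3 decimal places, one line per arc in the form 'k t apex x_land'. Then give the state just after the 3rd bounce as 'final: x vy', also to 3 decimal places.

Arc 1: start y=4.740, vy=19.980 → t=4.302, apex=25.107, x_land=36.742, impact vy=-22.183
  bounce: vy ← 0.89·22.183 = 19.743
Arc 2: start y=0.000, vy=19.743 → t=4.029, apex=19.888, x_land=71.152, impact vy=-19.743
  bounce: vy ← 0.89·19.743 = 17.571
Arc 3: start y=0.000, vy=17.571 → t=3.586, apex=15.753, x_land=101.777, impact vy=-17.571
  bounce: vy ← 0.89·17.571 = 15.639

1 4.302 25.107 36.742
2 4.029 19.888 71.152
3 3.586 15.753 101.777
final: 101.777 15.639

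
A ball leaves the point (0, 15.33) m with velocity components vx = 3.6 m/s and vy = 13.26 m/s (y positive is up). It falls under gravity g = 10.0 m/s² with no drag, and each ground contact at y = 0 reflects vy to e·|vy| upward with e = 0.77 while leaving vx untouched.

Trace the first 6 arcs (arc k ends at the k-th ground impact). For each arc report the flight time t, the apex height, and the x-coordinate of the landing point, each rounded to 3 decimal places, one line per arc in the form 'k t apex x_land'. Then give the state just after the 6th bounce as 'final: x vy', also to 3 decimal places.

1 3.522 24.121 12.681
2 3.382 14.302 24.858
3 2.605 8.479 34.234
4 2.005 5.027 41.454
5 1.544 2.981 47.013
6 1.189 1.767 51.293
final: 51.293 4.578

Arc 1: start y=15.330, vy=13.260 → t=3.522, apex=24.121, x_land=12.681, impact vy=-21.964
  bounce: vy ← 0.77·21.964 = 16.912
Arc 2: start y=0.000, vy=16.912 → t=3.382, apex=14.302, x_land=24.858, impact vy=-16.912
  bounce: vy ← 0.77·16.912 = 13.023
Arc 3: start y=0.000, vy=13.023 → t=2.605, apex=8.479, x_land=34.234, impact vy=-13.023
  bounce: vy ← 0.77·13.023 = 10.027
Arc 4: start y=0.000, vy=10.027 → t=2.005, apex=5.027, x_land=41.454, impact vy=-10.027
  bounce: vy ← 0.77·10.027 = 7.721
Arc 5: start y=0.000, vy=7.721 → t=1.544, apex=2.981, x_land=47.013, impact vy=-7.721
  bounce: vy ← 0.77·7.721 = 5.945
Arc 6: start y=0.000, vy=5.945 → t=1.189, apex=1.767, x_land=51.293, impact vy=-5.945
  bounce: vy ← 0.77·5.945 = 4.578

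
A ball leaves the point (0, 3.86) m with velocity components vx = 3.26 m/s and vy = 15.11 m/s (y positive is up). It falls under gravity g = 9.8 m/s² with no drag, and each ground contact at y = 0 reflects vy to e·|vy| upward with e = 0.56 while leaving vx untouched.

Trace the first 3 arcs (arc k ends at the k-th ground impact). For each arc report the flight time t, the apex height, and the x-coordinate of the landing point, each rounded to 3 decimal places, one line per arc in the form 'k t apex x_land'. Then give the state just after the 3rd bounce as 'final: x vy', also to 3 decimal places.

Arc 1: start y=3.860, vy=15.110 → t=3.321, apex=15.509, x_land=10.826, impact vy=-17.435
  bounce: vy ← 0.56·17.435 = 9.763
Arc 2: start y=0.000, vy=9.763 → t=1.993, apex=4.863, x_land=17.322, impact vy=-9.763
  bounce: vy ← 0.56·9.763 = 5.468
Arc 3: start y=0.000, vy=5.468 → t=1.116, apex=1.525, x_land=20.959, impact vy=-5.468
  bounce: vy ← 0.56·5.468 = 3.062

1 3.321 15.509 10.826
2 1.993 4.863 17.322
3 1.116 1.525 20.959
final: 20.959 3.062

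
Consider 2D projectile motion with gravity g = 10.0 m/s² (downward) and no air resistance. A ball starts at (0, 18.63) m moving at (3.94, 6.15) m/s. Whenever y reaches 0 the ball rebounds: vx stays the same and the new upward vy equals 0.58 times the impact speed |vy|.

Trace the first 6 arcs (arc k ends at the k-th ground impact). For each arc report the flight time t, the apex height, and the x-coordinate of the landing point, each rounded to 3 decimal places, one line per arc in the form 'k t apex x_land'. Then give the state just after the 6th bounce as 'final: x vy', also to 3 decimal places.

1 2.641 20.521 10.405
2 2.350 6.903 19.664
3 1.363 2.322 25.035
4 0.791 0.781 28.149
5 0.459 0.263 29.956
6 0.266 0.088 31.004
final: 31.004 0.771

Arc 1: start y=18.630, vy=6.150 → t=2.641, apex=20.521, x_land=10.405, impact vy=-20.259
  bounce: vy ← 0.58·20.259 = 11.750
Arc 2: start y=0.000, vy=11.750 → t=2.350, apex=6.903, x_land=19.664, impact vy=-11.750
  bounce: vy ← 0.58·11.750 = 6.815
Arc 3: start y=0.000, vy=6.815 → t=1.363, apex=2.322, x_land=25.035, impact vy=-6.815
  bounce: vy ← 0.58·6.815 = 3.953
Arc 4: start y=0.000, vy=3.953 → t=0.791, apex=0.781, x_land=28.149, impact vy=-3.953
  bounce: vy ← 0.58·3.953 = 2.293
Arc 5: start y=0.000, vy=2.293 → t=0.459, apex=0.263, x_land=29.956, impact vy=-2.293
  bounce: vy ← 0.58·2.293 = 1.330
Arc 6: start y=0.000, vy=1.330 → t=0.266, apex=0.088, x_land=31.004, impact vy=-1.330
  bounce: vy ← 0.58·1.330 = 0.771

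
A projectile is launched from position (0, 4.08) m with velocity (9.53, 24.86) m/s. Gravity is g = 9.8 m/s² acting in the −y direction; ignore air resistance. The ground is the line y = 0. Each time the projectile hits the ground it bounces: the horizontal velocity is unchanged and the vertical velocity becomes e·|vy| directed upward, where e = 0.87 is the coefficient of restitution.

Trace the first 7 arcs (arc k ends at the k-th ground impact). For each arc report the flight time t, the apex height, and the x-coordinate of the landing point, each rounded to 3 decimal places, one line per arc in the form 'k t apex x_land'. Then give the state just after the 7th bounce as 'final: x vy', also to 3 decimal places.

1 5.233 35.612 49.867
2 4.691 26.954 94.570
3 4.081 20.402 133.462
4 3.550 15.442 167.298
5 3.089 11.688 196.735
6 2.687 8.847 222.346
7 2.338 6.696 244.627
final: 244.627 9.967

Arc 1: start y=4.080, vy=24.860 → t=5.233, apex=35.612, x_land=49.867, impact vy=-26.419
  bounce: vy ← 0.87·26.419 = 22.985
Arc 2: start y=0.000, vy=22.985 → t=4.691, apex=26.954, x_land=94.570, impact vy=-22.985
  bounce: vy ← 0.87·22.985 = 19.997
Arc 3: start y=0.000, vy=19.997 → t=4.081, apex=20.402, x_land=133.462, impact vy=-19.997
  bounce: vy ← 0.87·19.997 = 17.397
Arc 4: start y=0.000, vy=17.397 → t=3.550, apex=15.442, x_land=167.298, impact vy=-17.397
  bounce: vy ← 0.87·17.397 = 15.136
Arc 5: start y=0.000, vy=15.136 → t=3.089, apex=11.688, x_land=196.735, impact vy=-15.136
  bounce: vy ← 0.87·15.136 = 13.168
Arc 6: start y=0.000, vy=13.168 → t=2.687, apex=8.847, x_land=222.346, impact vy=-13.168
  bounce: vy ← 0.87·13.168 = 11.456
Arc 7: start y=0.000, vy=11.456 → t=2.338, apex=6.696, x_land=244.627, impact vy=-11.456
  bounce: vy ← 0.87·11.456 = 9.967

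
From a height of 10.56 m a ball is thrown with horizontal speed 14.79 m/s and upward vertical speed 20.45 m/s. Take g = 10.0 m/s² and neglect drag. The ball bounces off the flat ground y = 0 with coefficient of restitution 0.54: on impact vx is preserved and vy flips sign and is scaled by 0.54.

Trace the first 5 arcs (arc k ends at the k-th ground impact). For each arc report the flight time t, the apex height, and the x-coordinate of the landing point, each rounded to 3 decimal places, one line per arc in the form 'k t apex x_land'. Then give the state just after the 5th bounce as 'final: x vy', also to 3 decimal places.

Arc 1: start y=10.560, vy=20.450 → t=4.554, apex=31.470, x_land=67.351, impact vy=-25.088
  bounce: vy ← 0.54·25.088 = 13.547
Arc 2: start y=0.000, vy=13.547 → t=2.709, apex=9.177, x_land=107.424, impact vy=-13.547
  bounce: vy ← 0.54·13.547 = 7.316
Arc 3: start y=0.000, vy=7.316 → t=1.463, apex=2.676, x_land=129.064, impact vy=-7.316
  bounce: vy ← 0.54·7.316 = 3.950
Arc 4: start y=0.000, vy=3.950 → t=0.790, apex=0.780, x_land=140.749, impact vy=-3.950
  bounce: vy ← 0.54·3.950 = 2.133
Arc 5: start y=0.000, vy=2.133 → t=0.427, apex=0.228, x_land=147.059, impact vy=-2.133
  bounce: vy ← 0.54·2.133 = 1.152

1 4.554 31.470 67.351
2 2.709 9.177 107.424
3 1.463 2.676 129.064
4 0.790 0.780 140.749
5 0.427 0.228 147.059
final: 147.059 1.152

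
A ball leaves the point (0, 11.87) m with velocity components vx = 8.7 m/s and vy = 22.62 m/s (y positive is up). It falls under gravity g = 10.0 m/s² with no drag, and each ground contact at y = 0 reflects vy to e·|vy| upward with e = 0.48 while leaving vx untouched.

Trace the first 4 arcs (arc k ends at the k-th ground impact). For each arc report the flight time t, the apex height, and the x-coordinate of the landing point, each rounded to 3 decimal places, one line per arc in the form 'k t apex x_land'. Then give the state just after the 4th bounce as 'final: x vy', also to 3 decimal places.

Arc 1: start y=11.870, vy=22.620 → t=4.999, apex=37.453, x_land=43.490, impact vy=-27.369
  bounce: vy ← 0.48·27.369 = 13.137
Arc 2: start y=0.000, vy=13.137 → t=2.627, apex=8.629, x_land=66.349, impact vy=-13.137
  bounce: vy ← 0.48·13.137 = 6.306
Arc 3: start y=0.000, vy=6.306 → t=1.261, apex=1.988, x_land=77.321, impact vy=-6.306
  bounce: vy ← 0.48·6.306 = 3.027
Arc 4: start y=0.000, vy=3.027 → t=0.605, apex=0.458, x_land=82.588, impact vy=-3.027
  bounce: vy ← 0.48·3.027 = 1.453

1 4.999 37.453 43.490
2 2.627 8.629 66.349
3 1.261 1.988 77.321
4 0.605 0.458 82.588
final: 82.588 1.453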